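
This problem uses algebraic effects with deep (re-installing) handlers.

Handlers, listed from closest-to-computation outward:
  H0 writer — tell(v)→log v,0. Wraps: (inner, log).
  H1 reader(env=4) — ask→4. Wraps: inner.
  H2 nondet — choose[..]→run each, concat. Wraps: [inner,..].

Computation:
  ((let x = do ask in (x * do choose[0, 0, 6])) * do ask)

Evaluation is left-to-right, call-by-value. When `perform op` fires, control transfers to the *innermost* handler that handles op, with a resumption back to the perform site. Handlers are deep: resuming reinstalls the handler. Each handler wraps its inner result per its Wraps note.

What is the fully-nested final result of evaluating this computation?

Working:
ask @ H1 ⇒ 4
choose[0, 0, 6] @ H2
  branch[0] choose=0:
    ask @ H1 ⇒ 4
    H0 returns (0, ())
    H1 returns (0, ())
    H2 returns [(0, ())]
  branch[1] choose=0:
    ask @ H1 ⇒ 4
    H0 returns (0, ())
    H1 returns (0, ())
    H2 returns [(0, ())]
  branch[2] choose=6:
    ask @ H1 ⇒ 4
    H0 returns (96, ())
    H1 returns (96, ())
    H2 returns [(96, ())]
= [(0, ()), (0, ()), (96, ())]

Answer: [(0, ()), (0, ()), (96, ())]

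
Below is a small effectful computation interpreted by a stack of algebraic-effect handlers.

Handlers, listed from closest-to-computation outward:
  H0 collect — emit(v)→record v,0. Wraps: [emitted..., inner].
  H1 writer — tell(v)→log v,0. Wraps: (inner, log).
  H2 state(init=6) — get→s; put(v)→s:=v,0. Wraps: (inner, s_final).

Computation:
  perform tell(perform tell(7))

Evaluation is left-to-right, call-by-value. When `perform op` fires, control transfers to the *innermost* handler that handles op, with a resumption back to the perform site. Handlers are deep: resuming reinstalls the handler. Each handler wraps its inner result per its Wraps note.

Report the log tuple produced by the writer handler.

Working:
tell(7) @ H1 ⇒ log+=7
tell(0) @ H1 ⇒ log+=0
H0 returns [0]
H1 returns ([0], (7, 0))
H2 returns (([0], (7, 0)), 6)
= (([0], (7, 0)), 6)

Answer: (7, 0)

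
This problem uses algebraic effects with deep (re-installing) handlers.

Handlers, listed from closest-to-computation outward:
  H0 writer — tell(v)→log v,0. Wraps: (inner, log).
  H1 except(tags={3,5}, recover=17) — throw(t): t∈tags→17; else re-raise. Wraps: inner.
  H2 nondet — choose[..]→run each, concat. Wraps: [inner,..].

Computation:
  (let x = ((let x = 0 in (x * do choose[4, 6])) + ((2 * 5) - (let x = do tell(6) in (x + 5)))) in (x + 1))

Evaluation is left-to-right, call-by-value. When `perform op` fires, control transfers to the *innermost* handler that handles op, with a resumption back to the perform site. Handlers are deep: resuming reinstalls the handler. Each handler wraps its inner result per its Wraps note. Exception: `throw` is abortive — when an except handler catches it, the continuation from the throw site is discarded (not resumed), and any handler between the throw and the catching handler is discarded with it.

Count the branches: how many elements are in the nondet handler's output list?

Answer: 2

Working:
choose[4, 6] @ H2
  branch[0] choose=4:
    tell(6) @ H0 ⇒ log+=6
    H0 returns (6, (6))
    H1 returns (6, (6))
    H2 returns [(6, (6))]
  branch[1] choose=6:
    tell(6) @ H0 ⇒ log+=6
    H0 returns (6, (6))
    H1 returns (6, (6))
    H2 returns [(6, (6))]
= [(6, (6)), (6, (6))]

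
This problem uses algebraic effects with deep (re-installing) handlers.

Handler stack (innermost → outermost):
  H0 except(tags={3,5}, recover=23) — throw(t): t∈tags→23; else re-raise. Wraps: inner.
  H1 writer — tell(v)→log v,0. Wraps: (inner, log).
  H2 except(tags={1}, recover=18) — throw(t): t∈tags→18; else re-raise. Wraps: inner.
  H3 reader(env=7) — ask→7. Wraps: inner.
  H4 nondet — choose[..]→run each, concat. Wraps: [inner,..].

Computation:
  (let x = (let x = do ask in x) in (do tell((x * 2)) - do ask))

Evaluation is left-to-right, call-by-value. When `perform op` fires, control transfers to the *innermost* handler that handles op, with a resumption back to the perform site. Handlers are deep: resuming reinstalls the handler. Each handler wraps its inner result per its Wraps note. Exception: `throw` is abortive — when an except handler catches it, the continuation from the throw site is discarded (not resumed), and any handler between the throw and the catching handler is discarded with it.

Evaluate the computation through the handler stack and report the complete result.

Evaluation trace:
ask @ H3 ⇒ 7
tell(14) @ H1 ⇒ log+=14
ask @ H3 ⇒ 7
H0 returns -7
H1 returns (-7, (14))
H2 returns (-7, (14))
H3 returns (-7, (14))
H4 returns [(-7, (14))]
= [(-7, (14))]

Answer: [(-7, (14))]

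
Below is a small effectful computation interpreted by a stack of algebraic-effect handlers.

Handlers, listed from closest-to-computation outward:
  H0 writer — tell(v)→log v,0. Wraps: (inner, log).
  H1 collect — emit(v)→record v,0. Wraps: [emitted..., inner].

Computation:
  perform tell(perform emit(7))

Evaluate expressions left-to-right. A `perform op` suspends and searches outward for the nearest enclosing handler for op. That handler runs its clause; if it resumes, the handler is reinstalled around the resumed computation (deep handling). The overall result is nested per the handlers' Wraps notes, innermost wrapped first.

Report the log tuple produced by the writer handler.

Answer: (0)

Step-by-step:
emit(7) @ H1 ⇒ out+=7
tell(0) @ H0 ⇒ log+=0
H0 returns (0, (0))
H1 returns [7, (0, (0))]
= [7, (0, (0))]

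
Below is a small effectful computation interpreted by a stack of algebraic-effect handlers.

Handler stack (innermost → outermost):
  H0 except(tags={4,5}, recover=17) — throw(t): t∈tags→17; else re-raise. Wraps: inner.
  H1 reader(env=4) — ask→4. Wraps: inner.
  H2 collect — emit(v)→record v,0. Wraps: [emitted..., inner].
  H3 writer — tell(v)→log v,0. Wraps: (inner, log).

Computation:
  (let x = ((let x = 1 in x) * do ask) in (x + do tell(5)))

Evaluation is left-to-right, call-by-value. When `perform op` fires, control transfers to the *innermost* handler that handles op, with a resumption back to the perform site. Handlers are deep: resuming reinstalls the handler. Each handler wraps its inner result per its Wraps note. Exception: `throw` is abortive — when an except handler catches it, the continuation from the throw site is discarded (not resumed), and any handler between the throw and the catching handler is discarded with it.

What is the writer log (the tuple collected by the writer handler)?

Answer: (5)

Working:
ask @ H1 ⇒ 4
tell(5) @ H3 ⇒ log+=5
H0 returns 4
H1 returns 4
H2 returns [4]
H3 returns ([4], (5))
= ([4], (5))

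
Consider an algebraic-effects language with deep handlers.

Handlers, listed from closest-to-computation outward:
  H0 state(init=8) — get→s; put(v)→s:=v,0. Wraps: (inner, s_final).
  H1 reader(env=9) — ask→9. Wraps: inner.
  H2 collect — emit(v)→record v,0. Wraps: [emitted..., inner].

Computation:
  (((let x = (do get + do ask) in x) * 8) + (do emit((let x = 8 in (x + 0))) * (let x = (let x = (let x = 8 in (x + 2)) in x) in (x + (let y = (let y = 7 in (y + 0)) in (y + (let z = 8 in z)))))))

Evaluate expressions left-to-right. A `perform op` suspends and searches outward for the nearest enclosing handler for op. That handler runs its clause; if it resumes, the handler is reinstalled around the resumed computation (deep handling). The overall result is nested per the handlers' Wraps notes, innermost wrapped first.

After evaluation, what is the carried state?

Working:
get @ H0 ⇒ 8
ask @ H1 ⇒ 9
emit(8) @ H2 ⇒ out+=8
H0 returns (136, 8)
H1 returns (136, 8)
H2 returns [8, (136, 8)]
= [8, (136, 8)]

Answer: 8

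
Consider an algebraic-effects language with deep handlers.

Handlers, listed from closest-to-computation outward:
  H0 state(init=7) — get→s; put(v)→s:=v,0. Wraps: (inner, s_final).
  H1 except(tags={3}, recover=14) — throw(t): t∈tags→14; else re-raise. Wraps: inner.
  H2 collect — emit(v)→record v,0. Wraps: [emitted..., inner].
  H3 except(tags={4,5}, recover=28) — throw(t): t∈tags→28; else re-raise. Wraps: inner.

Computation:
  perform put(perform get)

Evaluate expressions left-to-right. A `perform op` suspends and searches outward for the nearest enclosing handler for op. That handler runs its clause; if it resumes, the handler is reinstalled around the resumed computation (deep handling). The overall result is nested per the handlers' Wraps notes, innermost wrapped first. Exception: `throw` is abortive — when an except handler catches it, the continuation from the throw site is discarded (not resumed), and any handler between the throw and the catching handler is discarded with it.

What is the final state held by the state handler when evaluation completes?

Answer: 7

Step-by-step:
get @ H0 ⇒ 7
put(7) @ H0 ⇒ s:=7
H0 returns (0, 7)
H1 returns (0, 7)
H2 returns [(0, 7)]
H3 returns [(0, 7)]
= [(0, 7)]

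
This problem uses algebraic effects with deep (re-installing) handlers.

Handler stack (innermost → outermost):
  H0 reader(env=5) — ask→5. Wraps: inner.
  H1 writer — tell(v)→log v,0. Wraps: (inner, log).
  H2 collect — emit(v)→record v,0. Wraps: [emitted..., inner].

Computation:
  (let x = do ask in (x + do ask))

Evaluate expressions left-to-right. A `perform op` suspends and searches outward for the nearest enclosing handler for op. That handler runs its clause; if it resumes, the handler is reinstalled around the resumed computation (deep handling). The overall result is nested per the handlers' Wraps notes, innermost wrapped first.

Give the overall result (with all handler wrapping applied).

Answer: [(10, ())]

Step-by-step:
ask @ H0 ⇒ 5
ask @ H0 ⇒ 5
H0 returns 10
H1 returns (10, ())
H2 returns [(10, ())]
= [(10, ())]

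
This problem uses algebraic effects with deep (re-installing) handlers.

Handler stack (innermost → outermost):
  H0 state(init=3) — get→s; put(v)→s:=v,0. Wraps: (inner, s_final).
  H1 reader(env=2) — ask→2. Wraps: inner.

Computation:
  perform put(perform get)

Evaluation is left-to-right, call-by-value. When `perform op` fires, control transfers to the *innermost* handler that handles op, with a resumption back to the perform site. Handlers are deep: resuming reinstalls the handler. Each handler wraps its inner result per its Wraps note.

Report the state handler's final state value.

Answer: 3

Evaluation trace:
get @ H0 ⇒ 3
put(3) @ H0 ⇒ s:=3
H0 returns (0, 3)
H1 returns (0, 3)
= (0, 3)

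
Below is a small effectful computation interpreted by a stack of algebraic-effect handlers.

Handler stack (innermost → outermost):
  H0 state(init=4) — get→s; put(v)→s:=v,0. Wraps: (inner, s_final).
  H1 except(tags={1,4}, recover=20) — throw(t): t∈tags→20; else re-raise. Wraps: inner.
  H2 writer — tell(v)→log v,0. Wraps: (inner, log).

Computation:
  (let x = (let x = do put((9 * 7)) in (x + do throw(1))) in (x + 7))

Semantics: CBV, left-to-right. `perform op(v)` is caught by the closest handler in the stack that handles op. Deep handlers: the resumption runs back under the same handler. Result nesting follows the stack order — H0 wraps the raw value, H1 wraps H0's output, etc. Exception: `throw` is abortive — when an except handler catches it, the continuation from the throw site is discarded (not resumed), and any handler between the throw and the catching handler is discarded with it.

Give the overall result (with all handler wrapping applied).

Working:
put(63) @ H0 ⇒ s:=63
throw(1) @ H1 caught ⇒ 20
H2 returns (20, ())
= (20, ())

Answer: (20, ())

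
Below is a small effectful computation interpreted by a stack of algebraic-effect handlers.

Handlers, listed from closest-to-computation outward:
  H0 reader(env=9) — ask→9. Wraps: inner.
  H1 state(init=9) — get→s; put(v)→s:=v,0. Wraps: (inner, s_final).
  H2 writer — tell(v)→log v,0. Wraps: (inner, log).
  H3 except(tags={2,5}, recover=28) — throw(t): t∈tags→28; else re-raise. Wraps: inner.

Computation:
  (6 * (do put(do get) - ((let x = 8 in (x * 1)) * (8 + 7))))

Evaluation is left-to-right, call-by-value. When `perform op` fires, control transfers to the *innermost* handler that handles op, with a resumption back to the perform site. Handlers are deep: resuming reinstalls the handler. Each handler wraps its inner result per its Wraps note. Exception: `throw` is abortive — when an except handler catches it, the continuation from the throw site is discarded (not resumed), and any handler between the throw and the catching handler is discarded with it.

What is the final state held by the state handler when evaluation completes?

Answer: 9

Evaluation trace:
get @ H1 ⇒ 9
put(9) @ H1 ⇒ s:=9
H0 returns -720
H1 returns (-720, 9)
H2 returns ((-720, 9), ())
H3 returns ((-720, 9), ())
= ((-720, 9), ())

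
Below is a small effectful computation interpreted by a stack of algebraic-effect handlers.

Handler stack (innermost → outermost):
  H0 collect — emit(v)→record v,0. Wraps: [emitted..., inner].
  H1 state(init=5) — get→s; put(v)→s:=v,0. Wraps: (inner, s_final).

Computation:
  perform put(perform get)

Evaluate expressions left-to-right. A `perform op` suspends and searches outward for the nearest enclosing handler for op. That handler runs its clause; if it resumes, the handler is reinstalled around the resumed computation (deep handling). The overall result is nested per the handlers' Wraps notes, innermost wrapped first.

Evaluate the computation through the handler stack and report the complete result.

Answer: ([0], 5)

Evaluation trace:
get @ H1 ⇒ 5
put(5) @ H1 ⇒ s:=5
H0 returns [0]
H1 returns ([0], 5)
= ([0], 5)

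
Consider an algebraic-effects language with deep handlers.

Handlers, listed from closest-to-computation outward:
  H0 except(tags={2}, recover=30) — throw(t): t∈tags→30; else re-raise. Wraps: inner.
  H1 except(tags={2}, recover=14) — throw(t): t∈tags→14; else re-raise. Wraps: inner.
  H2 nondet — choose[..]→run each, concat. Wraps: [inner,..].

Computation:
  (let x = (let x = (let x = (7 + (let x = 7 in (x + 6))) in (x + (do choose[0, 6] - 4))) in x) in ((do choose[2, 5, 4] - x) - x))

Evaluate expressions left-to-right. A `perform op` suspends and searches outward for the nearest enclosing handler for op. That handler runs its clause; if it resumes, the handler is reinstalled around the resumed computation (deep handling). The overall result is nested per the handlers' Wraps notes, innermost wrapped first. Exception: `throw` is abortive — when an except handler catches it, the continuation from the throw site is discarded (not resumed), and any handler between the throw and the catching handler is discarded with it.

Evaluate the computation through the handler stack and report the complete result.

Answer: [-30, -27, -28, -42, -39, -40]

Working:
choose[0, 6] @ H2
  branch[0] choose=0:
    choose[2, 5, 4] @ H2
      branch[0] choose=2:
        H0 returns -30
        H1 returns -30
        H2 returns [-30]
      branch[1] choose=5:
        H0 returns -27
        H1 returns -27
        H2 returns [-27]
      branch[2] choose=4:
        H0 returns -28
        H1 returns -28
        H2 returns [-28]
  branch[1] choose=6:
    choose[2, 5, 4] @ H2
      branch[0] choose=2:
        H0 returns -42
        H1 returns -42
        H2 returns [-42]
      branch[1] choose=5:
        H0 returns -39
        H1 returns -39
        H2 returns [-39]
      branch[2] choose=4:
        H0 returns -40
        H1 returns -40
        H2 returns [-40]
= [-30, -27, -28, -42, -39, -40]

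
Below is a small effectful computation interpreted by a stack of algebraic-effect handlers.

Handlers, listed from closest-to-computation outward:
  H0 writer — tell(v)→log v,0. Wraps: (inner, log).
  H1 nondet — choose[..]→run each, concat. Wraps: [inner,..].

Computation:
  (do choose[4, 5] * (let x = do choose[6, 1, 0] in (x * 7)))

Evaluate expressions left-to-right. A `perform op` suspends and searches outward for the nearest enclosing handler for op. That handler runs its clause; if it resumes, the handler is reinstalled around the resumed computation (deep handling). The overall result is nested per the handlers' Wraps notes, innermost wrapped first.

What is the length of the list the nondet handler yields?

Answer: 6

Evaluation trace:
choose[4, 5] @ H1
  branch[0] choose=4:
    choose[6, 1, 0] @ H1
      branch[0] choose=6:
        H0 returns (168, ())
        H1 returns [(168, ())]
      branch[1] choose=1:
        H0 returns (28, ())
        H1 returns [(28, ())]
      branch[2] choose=0:
        H0 returns (0, ())
        H1 returns [(0, ())]
  branch[1] choose=5:
    choose[6, 1, 0] @ H1
      branch[0] choose=6:
        H0 returns (210, ())
        H1 returns [(210, ())]
      branch[1] choose=1:
        H0 returns (35, ())
        H1 returns [(35, ())]
      branch[2] choose=0:
        H0 returns (0, ())
        H1 returns [(0, ())]
= [(168, ()), (28, ()), (0, ()), (210, ()), (35, ()), (0, ())]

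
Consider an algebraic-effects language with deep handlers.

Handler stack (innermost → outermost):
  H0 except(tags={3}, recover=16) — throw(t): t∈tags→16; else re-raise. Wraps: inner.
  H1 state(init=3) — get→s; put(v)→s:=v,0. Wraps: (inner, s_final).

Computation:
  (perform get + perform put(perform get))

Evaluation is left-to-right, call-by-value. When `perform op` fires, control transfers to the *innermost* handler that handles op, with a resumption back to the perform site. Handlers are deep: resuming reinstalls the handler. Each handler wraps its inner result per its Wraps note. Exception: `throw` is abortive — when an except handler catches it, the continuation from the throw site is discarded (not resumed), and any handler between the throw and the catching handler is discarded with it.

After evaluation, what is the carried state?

Evaluation trace:
get @ H1 ⇒ 3
get @ H1 ⇒ 3
put(3) @ H1 ⇒ s:=3
H0 returns 3
H1 returns (3, 3)
= (3, 3)

Answer: 3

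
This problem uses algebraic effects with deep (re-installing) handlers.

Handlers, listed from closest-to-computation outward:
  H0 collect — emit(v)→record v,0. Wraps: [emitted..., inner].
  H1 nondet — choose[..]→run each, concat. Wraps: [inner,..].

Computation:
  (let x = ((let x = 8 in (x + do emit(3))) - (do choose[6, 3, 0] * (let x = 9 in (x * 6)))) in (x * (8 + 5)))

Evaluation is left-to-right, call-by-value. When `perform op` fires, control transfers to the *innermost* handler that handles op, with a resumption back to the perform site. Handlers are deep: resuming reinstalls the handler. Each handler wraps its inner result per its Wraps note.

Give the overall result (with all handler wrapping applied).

Step-by-step:
emit(3) @ H0 ⇒ out+=3
choose[6, 3, 0] @ H1
  branch[0] choose=6:
    H0 returns [3, -4108]
    H1 returns [[3, -4108]]
  branch[1] choose=3:
    H0 returns [3, -2002]
    H1 returns [[3, -2002]]
  branch[2] choose=0:
    H0 returns [3, 104]
    H1 returns [[3, 104]]
= [[3, -4108], [3, -2002], [3, 104]]

Answer: [[3, -4108], [3, -2002], [3, 104]]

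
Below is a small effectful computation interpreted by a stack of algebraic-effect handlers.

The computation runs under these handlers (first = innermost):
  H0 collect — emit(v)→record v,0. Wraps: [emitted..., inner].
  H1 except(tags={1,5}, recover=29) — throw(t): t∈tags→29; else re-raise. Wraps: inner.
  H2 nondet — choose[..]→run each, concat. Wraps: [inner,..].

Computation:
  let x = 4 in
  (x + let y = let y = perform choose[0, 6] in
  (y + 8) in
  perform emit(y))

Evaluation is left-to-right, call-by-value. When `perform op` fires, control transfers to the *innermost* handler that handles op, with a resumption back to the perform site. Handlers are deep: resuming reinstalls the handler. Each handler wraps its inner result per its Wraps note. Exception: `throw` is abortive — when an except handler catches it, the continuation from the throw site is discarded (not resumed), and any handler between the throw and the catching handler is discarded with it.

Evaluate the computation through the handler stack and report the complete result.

Answer: [[8, 4], [14, 4]]

Step-by-step:
choose[0, 6] @ H2
  branch[0] choose=0:
    emit(8) @ H0 ⇒ out+=8
    H0 returns [8, 4]
    H1 returns [8, 4]
    H2 returns [[8, 4]]
  branch[1] choose=6:
    emit(14) @ H0 ⇒ out+=14
    H0 returns [14, 4]
    H1 returns [14, 4]
    H2 returns [[14, 4]]
= [[8, 4], [14, 4]]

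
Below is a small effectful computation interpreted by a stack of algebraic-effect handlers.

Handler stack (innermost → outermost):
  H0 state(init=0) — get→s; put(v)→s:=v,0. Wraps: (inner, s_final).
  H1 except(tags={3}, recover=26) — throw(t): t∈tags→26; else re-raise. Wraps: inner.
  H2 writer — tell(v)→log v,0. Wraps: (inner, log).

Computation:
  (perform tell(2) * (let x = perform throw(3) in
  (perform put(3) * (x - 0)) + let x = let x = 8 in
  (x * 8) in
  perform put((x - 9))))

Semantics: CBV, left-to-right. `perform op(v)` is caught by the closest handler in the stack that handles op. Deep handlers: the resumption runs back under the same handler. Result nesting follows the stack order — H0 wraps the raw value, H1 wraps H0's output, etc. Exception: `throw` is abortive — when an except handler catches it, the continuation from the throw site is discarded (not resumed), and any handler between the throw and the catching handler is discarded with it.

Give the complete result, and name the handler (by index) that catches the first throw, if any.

Answer: (26, (2)) ; first throw caught by: H1

Step-by-step:
tell(2) @ H2 ⇒ log+=2
throw(3) @ H1 caught ⇒ 26
H2 returns (26, (2))
= (26, (2))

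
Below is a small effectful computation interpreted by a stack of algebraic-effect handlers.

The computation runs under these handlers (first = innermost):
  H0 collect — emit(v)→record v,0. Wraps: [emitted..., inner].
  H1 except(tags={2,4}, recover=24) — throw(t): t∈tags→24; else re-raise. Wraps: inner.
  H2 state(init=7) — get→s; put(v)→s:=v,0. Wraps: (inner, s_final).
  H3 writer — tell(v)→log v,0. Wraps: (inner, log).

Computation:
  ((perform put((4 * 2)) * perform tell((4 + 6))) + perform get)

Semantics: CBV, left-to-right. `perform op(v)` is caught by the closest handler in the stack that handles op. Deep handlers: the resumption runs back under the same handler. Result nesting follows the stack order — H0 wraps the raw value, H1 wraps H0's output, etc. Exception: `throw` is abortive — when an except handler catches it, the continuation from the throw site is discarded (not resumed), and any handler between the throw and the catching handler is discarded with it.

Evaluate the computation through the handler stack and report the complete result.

Working:
put(8) @ H2 ⇒ s:=8
tell(10) @ H3 ⇒ log+=10
get @ H2 ⇒ 8
H0 returns [8]
H1 returns [8]
H2 returns ([8], 8)
H3 returns (([8], 8), (10))
= (([8], 8), (10))

Answer: (([8], 8), (10))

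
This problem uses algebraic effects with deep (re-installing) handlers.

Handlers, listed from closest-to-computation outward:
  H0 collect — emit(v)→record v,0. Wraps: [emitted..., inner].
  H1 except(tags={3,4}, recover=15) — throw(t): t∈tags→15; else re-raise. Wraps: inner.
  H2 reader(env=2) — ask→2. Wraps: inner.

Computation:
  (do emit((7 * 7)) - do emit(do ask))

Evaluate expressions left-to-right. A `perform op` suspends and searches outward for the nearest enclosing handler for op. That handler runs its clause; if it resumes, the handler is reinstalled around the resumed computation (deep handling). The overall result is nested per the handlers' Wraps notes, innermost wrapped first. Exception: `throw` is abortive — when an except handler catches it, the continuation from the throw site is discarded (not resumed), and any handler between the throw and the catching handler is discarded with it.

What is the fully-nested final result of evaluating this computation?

Working:
emit(49) @ H0 ⇒ out+=49
ask @ H2 ⇒ 2
emit(2) @ H0 ⇒ out+=2
H0 returns [49, 2, 0]
H1 returns [49, 2, 0]
H2 returns [49, 2, 0]
= [49, 2, 0]

Answer: [49, 2, 0]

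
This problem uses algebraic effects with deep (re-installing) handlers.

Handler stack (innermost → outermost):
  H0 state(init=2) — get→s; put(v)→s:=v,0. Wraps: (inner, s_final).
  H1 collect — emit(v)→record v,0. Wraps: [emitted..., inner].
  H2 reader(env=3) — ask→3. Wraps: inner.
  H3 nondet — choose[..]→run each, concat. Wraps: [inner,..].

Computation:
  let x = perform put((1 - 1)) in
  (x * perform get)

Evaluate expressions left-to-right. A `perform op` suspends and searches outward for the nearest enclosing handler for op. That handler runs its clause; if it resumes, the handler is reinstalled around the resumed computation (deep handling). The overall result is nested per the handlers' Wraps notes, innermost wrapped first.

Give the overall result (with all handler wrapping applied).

Answer: [[(0, 0)]]

Working:
put(0) @ H0 ⇒ s:=0
get @ H0 ⇒ 0
H0 returns (0, 0)
H1 returns [(0, 0)]
H2 returns [(0, 0)]
H3 returns [[(0, 0)]]
= [[(0, 0)]]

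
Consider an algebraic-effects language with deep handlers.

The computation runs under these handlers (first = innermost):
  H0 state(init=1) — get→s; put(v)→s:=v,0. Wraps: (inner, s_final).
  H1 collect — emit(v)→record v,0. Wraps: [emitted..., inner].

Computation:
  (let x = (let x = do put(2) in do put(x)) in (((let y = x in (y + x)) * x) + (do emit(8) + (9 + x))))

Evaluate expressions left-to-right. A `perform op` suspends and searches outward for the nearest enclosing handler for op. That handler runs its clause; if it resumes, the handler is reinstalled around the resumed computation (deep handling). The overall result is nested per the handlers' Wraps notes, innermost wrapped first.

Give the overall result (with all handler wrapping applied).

Answer: [8, (9, 0)]

Evaluation trace:
put(2) @ H0 ⇒ s:=2
put(0) @ H0 ⇒ s:=0
emit(8) @ H1 ⇒ out+=8
H0 returns (9, 0)
H1 returns [8, (9, 0)]
= [8, (9, 0)]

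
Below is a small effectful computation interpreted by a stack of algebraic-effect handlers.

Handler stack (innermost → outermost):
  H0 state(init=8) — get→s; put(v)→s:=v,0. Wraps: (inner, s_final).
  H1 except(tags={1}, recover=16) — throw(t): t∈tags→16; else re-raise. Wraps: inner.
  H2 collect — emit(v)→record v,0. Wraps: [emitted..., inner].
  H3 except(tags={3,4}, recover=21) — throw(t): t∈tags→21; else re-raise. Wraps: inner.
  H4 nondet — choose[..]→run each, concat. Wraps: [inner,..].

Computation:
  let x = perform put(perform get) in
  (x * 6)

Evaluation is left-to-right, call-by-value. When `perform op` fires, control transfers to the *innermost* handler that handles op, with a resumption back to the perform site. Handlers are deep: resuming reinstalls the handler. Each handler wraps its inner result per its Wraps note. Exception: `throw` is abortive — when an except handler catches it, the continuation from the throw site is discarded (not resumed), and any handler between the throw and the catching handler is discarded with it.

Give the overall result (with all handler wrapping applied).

Step-by-step:
get @ H0 ⇒ 8
put(8) @ H0 ⇒ s:=8
H0 returns (0, 8)
H1 returns (0, 8)
H2 returns [(0, 8)]
H3 returns [(0, 8)]
H4 returns [[(0, 8)]]
= [[(0, 8)]]

Answer: [[(0, 8)]]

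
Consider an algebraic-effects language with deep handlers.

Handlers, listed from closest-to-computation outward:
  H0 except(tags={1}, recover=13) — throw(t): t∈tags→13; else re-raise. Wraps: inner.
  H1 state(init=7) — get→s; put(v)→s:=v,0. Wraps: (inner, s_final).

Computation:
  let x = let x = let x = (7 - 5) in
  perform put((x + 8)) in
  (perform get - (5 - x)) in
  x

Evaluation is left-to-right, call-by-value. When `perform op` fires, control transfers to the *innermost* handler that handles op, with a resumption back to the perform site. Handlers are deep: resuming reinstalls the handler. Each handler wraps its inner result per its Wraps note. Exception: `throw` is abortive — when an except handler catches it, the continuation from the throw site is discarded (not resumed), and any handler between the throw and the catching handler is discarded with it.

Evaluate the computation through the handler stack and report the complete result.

Answer: (5, 10)

Working:
put(10) @ H1 ⇒ s:=10
get @ H1 ⇒ 10
H0 returns 5
H1 returns (5, 10)
= (5, 10)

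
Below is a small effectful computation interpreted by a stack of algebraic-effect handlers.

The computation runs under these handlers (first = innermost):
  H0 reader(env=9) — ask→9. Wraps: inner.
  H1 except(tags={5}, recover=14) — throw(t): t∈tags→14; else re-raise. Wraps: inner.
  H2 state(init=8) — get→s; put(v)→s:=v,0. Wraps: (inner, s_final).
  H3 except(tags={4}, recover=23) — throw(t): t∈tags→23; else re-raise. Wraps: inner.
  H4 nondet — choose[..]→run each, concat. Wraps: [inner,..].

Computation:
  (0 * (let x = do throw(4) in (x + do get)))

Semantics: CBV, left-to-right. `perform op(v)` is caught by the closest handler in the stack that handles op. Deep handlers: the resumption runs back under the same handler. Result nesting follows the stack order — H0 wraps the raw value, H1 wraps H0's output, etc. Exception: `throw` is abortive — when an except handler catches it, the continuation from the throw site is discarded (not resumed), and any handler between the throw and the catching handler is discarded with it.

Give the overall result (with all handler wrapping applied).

Answer: [23]

Step-by-step:
throw(4) @ H1 re-raised
throw(4) @ H3 caught ⇒ 23
H4 returns [23]
= [23]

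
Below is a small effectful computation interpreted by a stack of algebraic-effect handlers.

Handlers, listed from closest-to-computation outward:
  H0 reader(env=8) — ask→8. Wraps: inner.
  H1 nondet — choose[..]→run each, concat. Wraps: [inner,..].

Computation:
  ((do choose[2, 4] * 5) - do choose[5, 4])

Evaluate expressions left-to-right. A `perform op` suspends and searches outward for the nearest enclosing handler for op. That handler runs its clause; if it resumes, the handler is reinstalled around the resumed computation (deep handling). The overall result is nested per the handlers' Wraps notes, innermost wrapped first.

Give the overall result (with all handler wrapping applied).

Answer: [5, 6, 15, 16]

Step-by-step:
choose[2, 4] @ H1
  branch[0] choose=2:
    choose[5, 4] @ H1
      branch[0] choose=5:
        H0 returns 5
        H1 returns [5]
      branch[1] choose=4:
        H0 returns 6
        H1 returns [6]
  branch[1] choose=4:
    choose[5, 4] @ H1
      branch[0] choose=5:
        H0 returns 15
        H1 returns [15]
      branch[1] choose=4:
        H0 returns 16
        H1 returns [16]
= [5, 6, 15, 16]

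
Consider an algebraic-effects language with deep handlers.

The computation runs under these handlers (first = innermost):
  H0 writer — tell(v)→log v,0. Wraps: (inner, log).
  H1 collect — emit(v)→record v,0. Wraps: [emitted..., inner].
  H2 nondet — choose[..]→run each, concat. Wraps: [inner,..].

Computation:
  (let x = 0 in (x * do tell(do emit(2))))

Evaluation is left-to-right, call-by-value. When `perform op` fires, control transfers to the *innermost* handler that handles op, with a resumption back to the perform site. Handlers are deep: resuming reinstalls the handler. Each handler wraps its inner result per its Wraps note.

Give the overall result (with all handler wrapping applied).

Step-by-step:
emit(2) @ H1 ⇒ out+=2
tell(0) @ H0 ⇒ log+=0
H0 returns (0, (0))
H1 returns [2, (0, (0))]
H2 returns [[2, (0, (0))]]
= [[2, (0, (0))]]

Answer: [[2, (0, (0))]]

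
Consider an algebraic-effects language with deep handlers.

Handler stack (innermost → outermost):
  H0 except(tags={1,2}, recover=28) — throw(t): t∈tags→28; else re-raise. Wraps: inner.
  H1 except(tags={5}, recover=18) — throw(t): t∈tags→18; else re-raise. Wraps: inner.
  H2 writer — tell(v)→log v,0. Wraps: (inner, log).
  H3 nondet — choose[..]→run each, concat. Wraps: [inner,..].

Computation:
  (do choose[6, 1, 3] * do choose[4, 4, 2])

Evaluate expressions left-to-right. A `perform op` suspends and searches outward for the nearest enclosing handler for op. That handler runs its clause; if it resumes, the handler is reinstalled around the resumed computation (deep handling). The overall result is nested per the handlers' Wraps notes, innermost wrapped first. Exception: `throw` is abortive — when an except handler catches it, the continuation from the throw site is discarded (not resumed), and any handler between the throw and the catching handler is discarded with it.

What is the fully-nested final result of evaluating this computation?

Answer: [(24, ()), (24, ()), (12, ()), (4, ()), (4, ()), (2, ()), (12, ()), (12, ()), (6, ())]

Step-by-step:
choose[6, 1, 3] @ H3
  branch[0] choose=6:
    choose[4, 4, 2] @ H3
      branch[0] choose=4:
        H0 returns 24
        H1 returns 24
        H2 returns (24, ())
        H3 returns [(24, ())]
      branch[1] choose=4:
        H0 returns 24
        H1 returns 24
        H2 returns (24, ())
        H3 returns [(24, ())]
      branch[2] choose=2:
        H0 returns 12
        H1 returns 12
        H2 returns (12, ())
        H3 returns [(12, ())]
  branch[1] choose=1:
    choose[4, 4, 2] @ H3
      branch[0] choose=4:
        H0 returns 4
        H1 returns 4
        H2 returns (4, ())
        H3 returns [(4, ())]
      branch[1] choose=4:
        H0 returns 4
        H1 returns 4
        H2 returns (4, ())
        H3 returns [(4, ())]
      branch[2] choose=2:
        H0 returns 2
        H1 returns 2
        H2 returns (2, ())
        H3 returns [(2, ())]
  branch[2] choose=3:
    choose[4, 4, 2] @ H3
      branch[0] choose=4:
        H0 returns 12
        H1 returns 12
        H2 returns (12, ())
        H3 returns [(12, ())]
      branch[1] choose=4:
        H0 returns 12
        H1 returns 12
        H2 returns (12, ())
        H3 returns [(12, ())]
      branch[2] choose=2:
        H0 returns 6
        H1 returns 6
        H2 returns (6, ())
        H3 returns [(6, ())]
= [(24, ()), (24, ()), (12, ()), (4, ()), (4, ()), (2, ()), (12, ()), (12, ()), (6, ())]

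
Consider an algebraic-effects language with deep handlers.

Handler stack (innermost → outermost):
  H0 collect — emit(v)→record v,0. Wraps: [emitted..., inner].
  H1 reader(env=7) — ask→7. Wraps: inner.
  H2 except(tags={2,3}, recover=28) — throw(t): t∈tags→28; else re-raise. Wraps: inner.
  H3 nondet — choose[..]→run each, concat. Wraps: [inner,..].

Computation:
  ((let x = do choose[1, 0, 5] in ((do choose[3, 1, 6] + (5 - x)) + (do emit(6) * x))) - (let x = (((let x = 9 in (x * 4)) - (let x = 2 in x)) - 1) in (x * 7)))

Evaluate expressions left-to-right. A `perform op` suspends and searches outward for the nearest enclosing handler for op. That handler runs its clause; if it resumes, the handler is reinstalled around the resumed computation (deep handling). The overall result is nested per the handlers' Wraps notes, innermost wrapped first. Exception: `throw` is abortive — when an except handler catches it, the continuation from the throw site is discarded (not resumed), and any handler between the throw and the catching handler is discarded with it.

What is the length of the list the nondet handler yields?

Answer: 9

Working:
choose[1, 0, 5] @ H3
  branch[0] choose=1:
    choose[3, 1, 6] @ H3
      branch[0] choose=3:
        emit(6) @ H0 ⇒ out+=6
        H0 returns [6, -224]
        H1 returns [6, -224]
        H2 returns [6, -224]
        H3 returns [[6, -224]]
      branch[1] choose=1:
        emit(6) @ H0 ⇒ out+=6
        H0 returns [6, -226]
        H1 returns [6, -226]
        H2 returns [6, -226]
        H3 returns [[6, -226]]
      branch[2] choose=6:
        emit(6) @ H0 ⇒ out+=6
        H0 returns [6, -221]
        H1 returns [6, -221]
        H2 returns [6, -221]
        H3 returns [[6, -221]]
  branch[1] choose=0:
    choose[3, 1, 6] @ H3
      branch[0] choose=3:
        emit(6) @ H0 ⇒ out+=6
        H0 returns [6, -223]
        H1 returns [6, -223]
        H2 returns [6, -223]
        H3 returns [[6, -223]]
      branch[1] choose=1:
        emit(6) @ H0 ⇒ out+=6
        H0 returns [6, -225]
        H1 returns [6, -225]
        H2 returns [6, -225]
        H3 returns [[6, -225]]
      branch[2] choose=6:
        emit(6) @ H0 ⇒ out+=6
        H0 returns [6, -220]
        H1 returns [6, -220]
        H2 returns [6, -220]
        H3 returns [[6, -220]]
  branch[2] choose=5:
    choose[3, 1, 6] @ H3
      branch[0] choose=3:
        emit(6) @ H0 ⇒ out+=6
        H0 returns [6, -228]
        H1 returns [6, -228]
        H2 returns [6, -228]
        H3 returns [[6, -228]]
      branch[1] choose=1:
        emit(6) @ H0 ⇒ out+=6
        H0 returns [6, -230]
        H1 returns [6, -230]
        H2 returns [6, -230]
        H3 returns [[6, -230]]
      branch[2] choose=6:
        emit(6) @ H0 ⇒ out+=6
        H0 returns [6, -225]
        H1 returns [6, -225]
        H2 returns [6, -225]
        H3 returns [[6, -225]]
= [[6, -224], [6, -226], [6, -221], [6, -223], [6, -225], [6, -220], [6, -228], [6, -230], [6, -225]]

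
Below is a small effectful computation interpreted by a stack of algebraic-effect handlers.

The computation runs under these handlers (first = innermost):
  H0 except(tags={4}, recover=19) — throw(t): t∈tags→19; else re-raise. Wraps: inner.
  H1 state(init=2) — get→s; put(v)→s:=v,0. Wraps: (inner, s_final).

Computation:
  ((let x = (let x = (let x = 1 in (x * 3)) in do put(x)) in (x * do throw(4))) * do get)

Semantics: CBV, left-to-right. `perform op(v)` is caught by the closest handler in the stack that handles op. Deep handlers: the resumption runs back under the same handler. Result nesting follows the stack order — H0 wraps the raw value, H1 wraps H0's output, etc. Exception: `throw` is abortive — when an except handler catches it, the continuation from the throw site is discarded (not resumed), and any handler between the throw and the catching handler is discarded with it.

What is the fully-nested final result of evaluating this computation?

Step-by-step:
put(3) @ H1 ⇒ s:=3
throw(4) @ H0 caught ⇒ 19
H1 returns (19, 3)
= (19, 3)

Answer: (19, 3)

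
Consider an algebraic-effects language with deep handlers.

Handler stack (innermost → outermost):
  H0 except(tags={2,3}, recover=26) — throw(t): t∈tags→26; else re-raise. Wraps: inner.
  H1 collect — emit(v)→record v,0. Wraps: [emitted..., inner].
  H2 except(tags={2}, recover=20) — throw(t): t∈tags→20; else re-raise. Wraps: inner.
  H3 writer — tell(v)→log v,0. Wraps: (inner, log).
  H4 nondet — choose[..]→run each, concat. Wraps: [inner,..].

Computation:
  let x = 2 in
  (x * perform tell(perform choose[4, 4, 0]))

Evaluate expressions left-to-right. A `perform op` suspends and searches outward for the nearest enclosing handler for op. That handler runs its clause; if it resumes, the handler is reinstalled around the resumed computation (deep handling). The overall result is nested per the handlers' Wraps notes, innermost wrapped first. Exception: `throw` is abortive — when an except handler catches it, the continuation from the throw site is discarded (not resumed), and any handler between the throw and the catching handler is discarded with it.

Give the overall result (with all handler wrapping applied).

Working:
choose[4, 4, 0] @ H4
  branch[0] choose=4:
    tell(4) @ H3 ⇒ log+=4
    H0 returns 0
    H1 returns [0]
    H2 returns [0]
    H3 returns ([0], (4))
    H4 returns [([0], (4))]
  branch[1] choose=4:
    tell(4) @ H3 ⇒ log+=4
    H0 returns 0
    H1 returns [0]
    H2 returns [0]
    H3 returns ([0], (4))
    H4 returns [([0], (4))]
  branch[2] choose=0:
    tell(0) @ H3 ⇒ log+=0
    H0 returns 0
    H1 returns [0]
    H2 returns [0]
    H3 returns ([0], (0))
    H4 returns [([0], (0))]
= [([0], (4)), ([0], (4)), ([0], (0))]

Answer: [([0], (4)), ([0], (4)), ([0], (0))]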